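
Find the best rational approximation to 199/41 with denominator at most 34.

Expand x = 199/41 as a continued fraction with the Euclidean algorithm:
  199 = 4*41 + 35, so a_0 = 4.
  41 = 1*35 + 6, so a_1 = 1.
  35 = 5*6 + 5, so a_2 = 5.
  6 = 1*5 + 1, so a_3 = 1.
  5 = 5*1 + 0, so a_4 = 5.
so x = [4; 1, 5, 1, 5].
Convergents (p_i = a_i*p_{i-1} + p_{i-2}, q_i = a_i*q_{i-1} + q_{i-2} with p_{-2}=0, p_{-1}=1, q_{-2}=1, q_{-1}=0), until the denominator exceeds 34:
  i=0: a_0=4, p_0 = 4*1 + 0 = 4, q_0 = 4*0 + 1 = 1.
  i=1: a_1=1, p_1 = 1*4 + 1 = 5, q_1 = 1*1 + 0 = 1.
  i=2: a_2=5, p_2 = 5*5 + 4 = 29, q_2 = 5*1 + 1 = 6.
  i=3: a_3=1, p_3 = 1*29 + 5 = 34, q_3 = 1*6 + 1 = 7.
  i=4: a_4=5, p_4 = 5*34 + 29 = 199, q_4 = 5*7 + 6 = 41.
q_4 = 41 > 34, so the last convergent with denominator <= 34 is p_3/q_3 = 34/7.
The closest fraction with denominator <= 34 is either p_3/q_3 or the intermediate fraction (k*p_3 + p_2)/(k*q_3 + q_2) with the largest k >= 1 whose denominator stays <= 34; these approach x as k grows, and every other convergent or intermediate fraction in range is farther away.
Largest k: floor((34 - q_2)/q_3) = floor((34 - 6)/7) = 4.
That gives (4*34 + 29)/(4*7 + 6) = 165/34.
Compare the errors: |x - 34/7| = |199*7 - 34*41|/(41*7) = 1/287, and |x - 165/34| = |199*34 - 165*41|/(41*34) = 1/1394.
Cross-multiplying, 1*287 = 287 < 1394 = 1*1394, so 1/1394 is smaller: the intermediate fraction 165/34 is closer to x than 34/7.

165/34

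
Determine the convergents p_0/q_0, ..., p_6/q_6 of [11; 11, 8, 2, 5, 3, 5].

11/1, 122/11, 987/89, 2096/189, 11467/1034, 36497/3291, 193952/17489

Using the convergent recurrence p_i = a_i*p_{i-1} + p_{i-2}, q_i = a_i*q_{i-1} + q_{i-2} with p_{-2}=0, p_{-1}=1, q_{-2}=1, q_{-1}=0:
  i=0: a_0=11, p_0 = 11*1 + 0 = 11, q_0 = 11*0 + 1 = 1.
  i=1: a_1=11, p_1 = 11*11 + 1 = 122, q_1 = 11*1 + 0 = 11.
  i=2: a_2=8, p_2 = 8*122 + 11 = 987, q_2 = 8*11 + 1 = 89.
  i=3: a_3=2, p_3 = 2*987 + 122 = 2096, q_3 = 2*89 + 11 = 189.
  i=4: a_4=5, p_4 = 5*2096 + 987 = 11467, q_4 = 5*189 + 89 = 1034.
  i=5: a_5=3, p_5 = 3*11467 + 2096 = 36497, q_5 = 3*1034 + 189 = 3291.
  i=6: a_6=5, p_6 = 5*36497 + 11467 = 193952, q_6 = 5*3291 + 1034 = 17489.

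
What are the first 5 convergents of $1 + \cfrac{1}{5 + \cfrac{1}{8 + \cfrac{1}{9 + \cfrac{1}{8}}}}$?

1/1, 6/5, 49/41, 447/374, 3625/3033

Using the convergent recurrence p_i = a_i*p_{i-1} + p_{i-2}, q_i = a_i*q_{i-1} + q_{i-2} with p_{-2}=0, p_{-1}=1, q_{-2}=1, q_{-1}=0:
  i=0: a_0=1, p_0 = 1*1 + 0 = 1, q_0 = 1*0 + 1 = 1.
  i=1: a_1=5, p_1 = 5*1 + 1 = 6, q_1 = 5*1 + 0 = 5.
  i=2: a_2=8, p_2 = 8*6 + 1 = 49, q_2 = 8*5 + 1 = 41.
  i=3: a_3=9, p_3 = 9*49 + 6 = 447, q_3 = 9*41 + 5 = 374.
  i=4: a_4=8, p_4 = 8*447 + 49 = 3625, q_4 = 8*374 + 41 = 3033.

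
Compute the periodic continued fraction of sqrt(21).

[4; (1, 1, 2, 1, 1, 8)]

Write x_i = (sqrt(21) + m_i)/d_i with (m_0, d_0) = (0, 1). a_0 = floor(sqrt(21)) = 4, since 4^2 = 16 <= 21 < 25 = 5^2.
Iterate m_{i+1} = d_i*a_i - m_i, d_{i+1} = (21 - m_{i+1}^2)/d_i, a_{i+1} = floor((a_0 + m_{i+1})/d_{i+1}):
  m_1 = 1*4 - 0 = 4, d_1 = (21 - 4^2)/1 = 5/1 = 5, a_1 = floor((4 + 4)/5) = 1.
  m_2 = 5*1 - 4 = 1, d_2 = (21 - 1^2)/5 = 20/5 = 4, a_2 = floor((4 + 1)/4) = 1.
  m_3 = 4*1 - 1 = 3, d_3 = (21 - 3^2)/4 = 12/4 = 3, a_3 = floor((4 + 3)/3) = 2.
  m_4 = 3*2 - 3 = 3, d_4 = (21 - 3^2)/3 = 12/3 = 4, a_4 = floor((4 + 3)/4) = 1.
  m_5 = 4*1 - 3 = 1, d_5 = (21 - 1^2)/4 = 20/4 = 5, a_5 = floor((4 + 1)/5) = 1.
  m_6 = 5*1 - 1 = 4, d_6 = (21 - 4^2)/5 = 5/5 = 1, a_6 = floor((4 + 4)/1) = 8.
  m_7 = 1*8 - 4 = 4, d_7 = (21 - 4^2)/1 = 5/1 = 5: (m_7, d_7) = (m_1, d_1) = (4, 5), so from here the quotients repeat a_1, ..., a_6; the period length is 6.
Hence the expansion of sqrt(21) is a_0 = 4 followed by the repeating block 1, 1, 2, 1, 1, 8 (period 6).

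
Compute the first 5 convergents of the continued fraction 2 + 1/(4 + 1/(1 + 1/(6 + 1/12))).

Using the convergent recurrence p_i = a_i*p_{i-1} + p_{i-2}, q_i = a_i*q_{i-1} + q_{i-2} with p_{-2}=0, p_{-1}=1, q_{-2}=1, q_{-1}=0:
  i=0: a_0=2, p_0 = 2*1 + 0 = 2, q_0 = 2*0 + 1 = 1.
  i=1: a_1=4, p_1 = 4*2 + 1 = 9, q_1 = 4*1 + 0 = 4.
  i=2: a_2=1, p_2 = 1*9 + 2 = 11, q_2 = 1*4 + 1 = 5.
  i=3: a_3=6, p_3 = 6*11 + 9 = 75, q_3 = 6*5 + 4 = 34.
  i=4: a_4=12, p_4 = 12*75 + 11 = 911, q_4 = 12*34 + 5 = 413.

2/1, 9/4, 11/5, 75/34, 911/413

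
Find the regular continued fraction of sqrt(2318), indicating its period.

Write x_i = (sqrt(2318) + m_i)/d_i with (m_0, d_0) = (0, 1). a_0 = floor(sqrt(2318)) = 48, since 48^2 = 2304 <= 2318 < 2401 = 49^2.
Iterate m_{i+1} = d_i*a_i - m_i, d_{i+1} = (2318 - m_{i+1}^2)/d_i, a_{i+1} = floor((a_0 + m_{i+1})/d_{i+1}):
  m_1 = 1*48 - 0 = 48, d_1 = (2318 - 48^2)/1 = 14/1 = 14, a_1 = floor((48 + 48)/14) = 6.
  m_2 = 14*6 - 48 = 36, d_2 = (2318 - 36^2)/14 = 1022/14 = 73, a_2 = floor((48 + 36)/73) = 1.
  m_3 = 73*1 - 36 = 37, d_3 = (2318 - 37^2)/73 = 949/73 = 13, a_3 = floor((48 + 37)/13) = 6.
  m_4 = 13*6 - 37 = 41, d_4 = (2318 - 41^2)/13 = 637/13 = 49, a_4 = floor((48 + 41)/49) = 1.
  m_5 = 49*1 - 41 = 8, d_5 = (2318 - 8^2)/49 = 2254/49 = 46, a_5 = floor((48 + 8)/46) = 1.
  m_6 = 46*1 - 8 = 38, d_6 = (2318 - 38^2)/46 = 874/46 = 19, a_6 = floor((48 + 38)/19) = 4.
  m_7 = 19*4 - 38 = 38, d_7 = (2318 - 38^2)/19 = 874/19 = 46, a_7 = floor((48 + 38)/46) = 1.
  m_8 = 46*1 - 38 = 8, d_8 = (2318 - 8^2)/46 = 2254/46 = 49, a_8 = floor((48 + 8)/49) = 1.
  m_9 = 49*1 - 8 = 41, d_9 = (2318 - 41^2)/49 = 637/49 = 13, a_9 = floor((48 + 41)/13) = 6.
  m_10 = 13*6 - 41 = 37, d_10 = (2318 - 37^2)/13 = 949/13 = 73, a_10 = floor((48 + 37)/73) = 1.
  m_11 = 73*1 - 37 = 36, d_11 = (2318 - 36^2)/73 = 1022/73 = 14, a_11 = floor((48 + 36)/14) = 6.
  m_12 = 14*6 - 36 = 48, d_12 = (2318 - 48^2)/14 = 14/14 = 1, a_12 = floor((48 + 48)/1) = 96.
  m_13 = 1*96 - 48 = 48, d_13 = (2318 - 48^2)/1 = 14/1 = 14: (m_13, d_13) = (m_1, d_1) = (48, 14), so from here the quotients repeat a_1, ..., a_12; the period length is 12.
Hence the expansion of sqrt(2318) is a_0 = 48 followed by the repeating block 6, 1, 6, 1, 1, 4, 1, 1, 6, 1, 6, 96 (period 12).

[48; (6, 1, 6, 1, 1, 4, 1, 1, 6, 1, 6, 96)]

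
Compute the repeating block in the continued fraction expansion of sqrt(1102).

Write x_i = (sqrt(1102) + m_i)/d_i with (m_0, d_0) = (0, 1). a_0 = floor(sqrt(1102)) = 33, since 33^2 = 1089 <= 1102 < 1156 = 34^2.
Iterate m_{i+1} = d_i*a_i - m_i, d_{i+1} = (1102 - m_{i+1}^2)/d_i, a_{i+1} = floor((a_0 + m_{i+1})/d_{i+1}):
  m_1 = 1*33 - 0 = 33, d_1 = (1102 - 33^2)/1 = 13/1 = 13, a_1 = floor((33 + 33)/13) = 5.
  m_2 = 13*5 - 33 = 32, d_2 = (1102 - 32^2)/13 = 78/13 = 6, a_2 = floor((33 + 32)/6) = 10.
  m_3 = 6*10 - 32 = 28, d_3 = (1102 - 28^2)/6 = 318/6 = 53, a_3 = floor((33 + 28)/53) = 1.
  m_4 = 53*1 - 28 = 25, d_4 = (1102 - 25^2)/53 = 477/53 = 9, a_4 = floor((33 + 25)/9) = 6.
  m_5 = 9*6 - 25 = 29, d_5 = (1102 - 29^2)/9 = 261/9 = 29, a_5 = floor((33 + 29)/29) = 2.
  m_6 = 29*2 - 29 = 29, d_6 = (1102 - 29^2)/29 = 261/29 = 9, a_6 = floor((33 + 29)/9) = 6.
  m_7 = 9*6 - 29 = 25, d_7 = (1102 - 25^2)/9 = 477/9 = 53, a_7 = floor((33 + 25)/53) = 1.
  m_8 = 53*1 - 25 = 28, d_8 = (1102 - 28^2)/53 = 318/53 = 6, a_8 = floor((33 + 28)/6) = 10.
  m_9 = 6*10 - 28 = 32, d_9 = (1102 - 32^2)/6 = 78/6 = 13, a_9 = floor((33 + 32)/13) = 5.
  m_10 = 13*5 - 32 = 33, d_10 = (1102 - 33^2)/13 = 13/13 = 1, a_10 = floor((33 + 33)/1) = 66.
  m_11 = 1*66 - 33 = 33, d_11 = (1102 - 33^2)/1 = 13/1 = 13: (m_11, d_11) = (m_1, d_1) = (33, 13), so from here the quotients repeat a_1, ..., a_10; the period length is 10.
Hence the expansion of sqrt(1102) is a_0 = 33 followed by the repeating block 5, 10, 1, 6, 2, 6, 1, 10, 5, 66 (period 10).

[33; (5, 10, 1, 6, 2, 6, 1, 10, 5, 66)]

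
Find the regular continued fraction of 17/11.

[1; 1, 1, 5]

Run the Euclidean algorithm on 17 and 11; the successive quotients are the partial quotients a_0, a_1, ... (each step inverts the fractional part left over by the previous one):
  17 = 1*11 + 6, so a_0 = 1.
  11 = 1*6 + 5, so a_1 = 1.
  6 = 1*5 + 1, so a_2 = 1.
  5 = 5*1 + 0, so a_3 = 5.
The remainder reaches 0 after 4 divisions, so the expansion has 4 partial quotients, read off in order.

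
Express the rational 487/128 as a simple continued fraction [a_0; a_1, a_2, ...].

[3; 1, 4, 8, 3]

Run the Euclidean algorithm on 487 and 128; the successive quotients are the partial quotients a_0, a_1, ... (each step inverts the fractional part left over by the previous one):
  487 = 3*128 + 103, so a_0 = 3.
  128 = 1*103 + 25, so a_1 = 1.
  103 = 4*25 + 3, so a_2 = 4.
  25 = 8*3 + 1, so a_3 = 8.
  3 = 3*1 + 0, so a_4 = 3.
The remainder reaches 0 after 5 divisions, so the expansion has 5 partial quotients, read off in order.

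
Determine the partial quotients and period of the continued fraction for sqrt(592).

[24; (3, 48)]

Write x_i = (sqrt(592) + m_i)/d_i with (m_0, d_0) = (0, 1). a_0 = floor(sqrt(592)) = 24, since 24^2 = 576 <= 592 < 625 = 25^2.
Iterate m_{i+1} = d_i*a_i - m_i, d_{i+1} = (592 - m_{i+1}^2)/d_i, a_{i+1} = floor((a_0 + m_{i+1})/d_{i+1}):
  m_1 = 1*24 - 0 = 24, d_1 = (592 - 24^2)/1 = 16/1 = 16, a_1 = floor((24 + 24)/16) = 3.
  m_2 = 16*3 - 24 = 24, d_2 = (592 - 24^2)/16 = 16/16 = 1, a_2 = floor((24 + 24)/1) = 48.
  m_3 = 1*48 - 24 = 24, d_3 = (592 - 24^2)/1 = 16/1 = 16: (m_3, d_3) = (m_1, d_1) = (24, 16), so from here the quotients repeat a_1, a_2; the period length is 2.
Hence the expansion of sqrt(592) is a_0 = 24 followed by the repeating block 3, 48 (period 2).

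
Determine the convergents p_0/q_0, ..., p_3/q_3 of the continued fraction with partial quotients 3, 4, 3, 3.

3/1, 13/4, 42/13, 139/43

Using the convergent recurrence p_i = a_i*p_{i-1} + p_{i-2}, q_i = a_i*q_{i-1} + q_{i-2} with p_{-2}=0, p_{-1}=1, q_{-2}=1, q_{-1}=0:
  i=0: a_0=3, p_0 = 3*1 + 0 = 3, q_0 = 3*0 + 1 = 1.
  i=1: a_1=4, p_1 = 4*3 + 1 = 13, q_1 = 4*1 + 0 = 4.
  i=2: a_2=3, p_2 = 3*13 + 3 = 42, q_2 = 3*4 + 1 = 13.
  i=3: a_3=3, p_3 = 3*42 + 13 = 139, q_3 = 3*13 + 4 = 43.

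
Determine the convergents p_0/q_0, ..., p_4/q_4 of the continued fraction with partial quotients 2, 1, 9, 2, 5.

2/1, 3/1, 29/10, 61/21, 334/115

Using the convergent recurrence p_i = a_i*p_{i-1} + p_{i-2}, q_i = a_i*q_{i-1} + q_{i-2} with p_{-2}=0, p_{-1}=1, q_{-2}=1, q_{-1}=0:
  i=0: a_0=2, p_0 = 2*1 + 0 = 2, q_0 = 2*0 + 1 = 1.
  i=1: a_1=1, p_1 = 1*2 + 1 = 3, q_1 = 1*1 + 0 = 1.
  i=2: a_2=9, p_2 = 9*3 + 2 = 29, q_2 = 9*1 + 1 = 10.
  i=3: a_3=2, p_3 = 2*29 + 3 = 61, q_3 = 2*10 + 1 = 21.
  i=4: a_4=5, p_4 = 5*61 + 29 = 334, q_4 = 5*21 + 10 = 115.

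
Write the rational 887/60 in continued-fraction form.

[14; 1, 3, 1, 1, 1, 1, 2]

Run the Euclidean algorithm on 887 and 60; the successive quotients are the partial quotients a_0, a_1, ... (each step inverts the fractional part left over by the previous one):
  887 = 14*60 + 47, so a_0 = 14.
  60 = 1*47 + 13, so a_1 = 1.
  47 = 3*13 + 8, so a_2 = 3.
  13 = 1*8 + 5, so a_3 = 1.
  8 = 1*5 + 3, so a_4 = 1.
  5 = 1*3 + 2, so a_5 = 1.
  3 = 1*2 + 1, so a_6 = 1.
  2 = 2*1 + 0, so a_7 = 2.
The remainder reaches 0 after 8 divisions, so the expansion has 8 partial quotients, read off in order.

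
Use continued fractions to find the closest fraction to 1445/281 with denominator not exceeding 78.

Expand x = 1445/281 as a continued fraction with the Euclidean algorithm:
  1445 = 5*281 + 40, so a_0 = 5.
  281 = 7*40 + 1, so a_1 = 7.
  40 = 40*1 + 0, so a_2 = 40.
so x = [5; 7, 40].
Convergents (p_i = a_i*p_{i-1} + p_{i-2}, q_i = a_i*q_{i-1} + q_{i-2} with p_{-2}=0, p_{-1}=1, q_{-2}=1, q_{-1}=0), until the denominator exceeds 78:
  i=0: a_0=5, p_0 = 5*1 + 0 = 5, q_0 = 5*0 + 1 = 1.
  i=1: a_1=7, p_1 = 7*5 + 1 = 36, q_1 = 7*1 + 0 = 7.
  i=2: a_2=40, p_2 = 40*36 + 5 = 1445, q_2 = 40*7 + 1 = 281.
q_2 = 281 > 78, so the last convergent with denominator <= 78 is p_1/q_1 = 36/7.
The closest fraction with denominator <= 78 is either p_1/q_1 or the intermediate fraction (k*p_1 + p_0)/(k*q_1 + q_0) with the largest k >= 1 whose denominator stays <= 78; these approach x as k grows, and every other convergent or intermediate fraction in range is farther away.
Largest k: floor((78 - q_0)/q_1) = floor((78 - 1)/7) = 11.
That gives (11*36 + 5)/(11*7 + 1) = 401/78.
Compare the errors: |x - 36/7| = |1445*7 - 36*281|/(281*7) = 1/1967, and |x - 401/78| = |1445*78 - 401*281|/(281*78) = 29/21918.
Cross-multiplying, 1*21918 = 21918 < 57043 = 29*1967, so 1/1967 is smaller: the convergent 36/7 is closer to x than 401/78.

36/7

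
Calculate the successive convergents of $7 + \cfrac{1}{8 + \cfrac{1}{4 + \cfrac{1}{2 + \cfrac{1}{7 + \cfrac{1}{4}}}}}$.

7/1, 57/8, 235/33, 527/74, 3924/551, 16223/2278

Using the convergent recurrence p_i = a_i*p_{i-1} + p_{i-2}, q_i = a_i*q_{i-1} + q_{i-2} with p_{-2}=0, p_{-1}=1, q_{-2}=1, q_{-1}=0:
  i=0: a_0=7, p_0 = 7*1 + 0 = 7, q_0 = 7*0 + 1 = 1.
  i=1: a_1=8, p_1 = 8*7 + 1 = 57, q_1 = 8*1 + 0 = 8.
  i=2: a_2=4, p_2 = 4*57 + 7 = 235, q_2 = 4*8 + 1 = 33.
  i=3: a_3=2, p_3 = 2*235 + 57 = 527, q_3 = 2*33 + 8 = 74.
  i=4: a_4=7, p_4 = 7*527 + 235 = 3924, q_4 = 7*74 + 33 = 551.
  i=5: a_5=4, p_5 = 4*3924 + 527 = 16223, q_5 = 4*551 + 74 = 2278.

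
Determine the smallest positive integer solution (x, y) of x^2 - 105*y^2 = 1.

(x, y) = (41, 4)

First expand sqrt(105) as a continued fraction. With x_i = (sqrt(105) + m_i)/d_i and (m_0, d_0) = (0, 1): a_0 = floor(sqrt(105)) = 10, since 10^2 = 100 <= 105 < 121 = 11^2.
Iterate m_{i+1} = d_i*a_i - m_i, d_{i+1} = (105 - m_{i+1}^2)/d_i, a_{i+1} = floor((a_0 + m_{i+1})/d_{i+1}):
  m_1 = 1*10 - 0 = 10, d_1 = (105 - 10^2)/1 = 5/1 = 5, a_1 = floor((10 + 10)/5) = 4.
  m_2 = 5*4 - 10 = 10, d_2 = (105 - 10^2)/5 = 5/5 = 1, a_2 = floor((10 + 10)/1) = 20.
  m_3 = 1*20 - 10 = 10, d_3 = (105 - 10^2)/1 = 5/1 = 5: (m_3, d_3) = (m_1, d_1) = (10, 5), so from here the quotients repeat a_1, a_2; the period length is 2.
So sqrt(105) = [10; (4, 20)] with period length k = 2.
k is even, so the fundamental solution of x^2 - 105y^2 = 1 is (p_{k-1}, q_{k-1}) = (p_1, q_1); compute convergents through index 1.
Convergents (p_i = a_i*p_{i-1} + p_{i-2}, q_i = a_i*q_{i-1} + q_{i-2} with p_{-2}=0, p_{-1}=1, q_{-2}=1, q_{-1}=0):
  i=0: a_0=10, p_0 = 10*1 + 0 = 10, q_0 = 10*0 + 1 = 1.
  i=1: a_1=4, p_1 = 4*10 + 1 = 41, q_1 = 4*1 + 0 = 4.
Check: 41^2 - 105*4^2 = 1681 - 1680 = 1, so (x, y) = (41, 4) solves the equation, and by the theorem it is the least positive solution.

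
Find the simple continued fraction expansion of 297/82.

Run the Euclidean algorithm on 297 and 82; the successive quotients are the partial quotients a_0, a_1, ... (each step inverts the fractional part left over by the previous one):
  297 = 3*82 + 51, so a_0 = 3.
  82 = 1*51 + 31, so a_1 = 1.
  51 = 1*31 + 20, so a_2 = 1.
  31 = 1*20 + 11, so a_3 = 1.
  20 = 1*11 + 9, so a_4 = 1.
  11 = 1*9 + 2, so a_5 = 1.
  9 = 4*2 + 1, so a_6 = 4.
  2 = 2*1 + 0, so a_7 = 2.
The remainder reaches 0 after 8 divisions, so the expansion has 8 partial quotients, read off in order.

[3; 1, 1, 1, 1, 1, 4, 2]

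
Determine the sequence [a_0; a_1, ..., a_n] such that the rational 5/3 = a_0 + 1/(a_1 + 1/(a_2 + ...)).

[1; 1, 2]

Run the Euclidean algorithm on 5 and 3; the successive quotients are the partial quotients a_0, a_1, ... (each step inverts the fractional part left over by the previous one):
  5 = 1*3 + 2, so a_0 = 1.
  3 = 1*2 + 1, so a_1 = 1.
  2 = 2*1 + 0, so a_2 = 2.
The remainder reaches 0 after 3 divisions, so the expansion has 3 partial quotients, read off in order.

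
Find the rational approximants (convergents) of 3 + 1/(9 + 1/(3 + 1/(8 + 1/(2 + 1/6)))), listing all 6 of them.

Using the convergent recurrence p_i = a_i*p_{i-1} + p_{i-2}, q_i = a_i*q_{i-1} + q_{i-2} with p_{-2}=0, p_{-1}=1, q_{-2}=1, q_{-1}=0:
  i=0: a_0=3, p_0 = 3*1 + 0 = 3, q_0 = 3*0 + 1 = 1.
  i=1: a_1=9, p_1 = 9*3 + 1 = 28, q_1 = 9*1 + 0 = 9.
  i=2: a_2=3, p_2 = 3*28 + 3 = 87, q_2 = 3*9 + 1 = 28.
  i=3: a_3=8, p_3 = 8*87 + 28 = 724, q_3 = 8*28 + 9 = 233.
  i=4: a_4=2, p_4 = 2*724 + 87 = 1535, q_4 = 2*233 + 28 = 494.
  i=5: a_5=6, p_5 = 6*1535 + 724 = 9934, q_5 = 6*494 + 233 = 3197.

3/1, 28/9, 87/28, 724/233, 1535/494, 9934/3197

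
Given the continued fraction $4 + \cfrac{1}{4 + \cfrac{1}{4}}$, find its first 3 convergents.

4/1, 17/4, 72/17

Using the convergent recurrence p_i = a_i*p_{i-1} + p_{i-2}, q_i = a_i*q_{i-1} + q_{i-2} with p_{-2}=0, p_{-1}=1, q_{-2}=1, q_{-1}=0:
  i=0: a_0=4, p_0 = 4*1 + 0 = 4, q_0 = 4*0 + 1 = 1.
  i=1: a_1=4, p_1 = 4*4 + 1 = 17, q_1 = 4*1 + 0 = 4.
  i=2: a_2=4, p_2 = 4*17 + 4 = 72, q_2 = 4*4 + 1 = 17.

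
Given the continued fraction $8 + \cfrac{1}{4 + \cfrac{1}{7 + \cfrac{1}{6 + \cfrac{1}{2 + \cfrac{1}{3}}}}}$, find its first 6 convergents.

8/1, 33/4, 239/29, 1467/178, 3173/385, 10986/1333

Using the convergent recurrence p_i = a_i*p_{i-1} + p_{i-2}, q_i = a_i*q_{i-1} + q_{i-2} with p_{-2}=0, p_{-1}=1, q_{-2}=1, q_{-1}=0:
  i=0: a_0=8, p_0 = 8*1 + 0 = 8, q_0 = 8*0 + 1 = 1.
  i=1: a_1=4, p_1 = 4*8 + 1 = 33, q_1 = 4*1 + 0 = 4.
  i=2: a_2=7, p_2 = 7*33 + 8 = 239, q_2 = 7*4 + 1 = 29.
  i=3: a_3=6, p_3 = 6*239 + 33 = 1467, q_3 = 6*29 + 4 = 178.
  i=4: a_4=2, p_4 = 2*1467 + 239 = 3173, q_4 = 2*178 + 29 = 385.
  i=5: a_5=3, p_5 = 3*3173 + 1467 = 10986, q_5 = 3*385 + 178 = 1333.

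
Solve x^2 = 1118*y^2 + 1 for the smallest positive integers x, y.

(x, y) = (4213, 126)

First expand sqrt(1118) as a continued fraction. With x_i = (sqrt(1118) + m_i)/d_i and (m_0, d_0) = (0, 1): a_0 = floor(sqrt(1118)) = 33, since 33^2 = 1089 <= 1118 < 1156 = 34^2.
Iterate m_{i+1} = d_i*a_i - m_i, d_{i+1} = (1118 - m_{i+1}^2)/d_i, a_{i+1} = floor((a_0 + m_{i+1})/d_{i+1}):
  m_1 = 1*33 - 0 = 33, d_1 = (1118 - 33^2)/1 = 29/1 = 29, a_1 = floor((33 + 33)/29) = 2.
  m_2 = 29*2 - 33 = 25, d_2 = (1118 - 25^2)/29 = 493/29 = 17, a_2 = floor((33 + 25)/17) = 3.
  m_3 = 17*3 - 25 = 26, d_3 = (1118 - 26^2)/17 = 442/17 = 26, a_3 = floor((33 + 26)/26) = 2.
  m_4 = 26*2 - 26 = 26, d_4 = (1118 - 26^2)/26 = 442/26 = 17, a_4 = floor((33 + 26)/17) = 3.
  m_5 = 17*3 - 26 = 25, d_5 = (1118 - 25^2)/17 = 493/17 = 29, a_5 = floor((33 + 25)/29) = 2.
  m_6 = 29*2 - 25 = 33, d_6 = (1118 - 33^2)/29 = 29/29 = 1, a_6 = floor((33 + 33)/1) = 66.
  m_7 = 1*66 - 33 = 33, d_7 = (1118 - 33^2)/1 = 29/1 = 29: (m_7, d_7) = (m_1, d_1) = (33, 29), so from here the quotients repeat a_1, ..., a_6; the period length is 6.
So sqrt(1118) = [33; (2, 3, 2, 3, 2, 66)] with period length k = 6.
k is even, so the fundamental solution of x^2 - 1118y^2 = 1 is (p_{k-1}, q_{k-1}) = (p_5, q_5); compute convergents through index 5.
Convergents (p_i = a_i*p_{i-1} + p_{i-2}, q_i = a_i*q_{i-1} + q_{i-2} with p_{-2}=0, p_{-1}=1, q_{-2}=1, q_{-1}=0):
  i=0: a_0=33, p_0 = 33*1 + 0 = 33, q_0 = 33*0 + 1 = 1.
  i=1: a_1=2, p_1 = 2*33 + 1 = 67, q_1 = 2*1 + 0 = 2.
  i=2: a_2=3, p_2 = 3*67 + 33 = 234, q_2 = 3*2 + 1 = 7.
  i=3: a_3=2, p_3 = 2*234 + 67 = 535, q_3 = 2*7 + 2 = 16.
  i=4: a_4=3, p_4 = 3*535 + 234 = 1839, q_4 = 3*16 + 7 = 55.
  i=5: a_5=2, p_5 = 2*1839 + 535 = 4213, q_5 = 2*55 + 16 = 126.
Check: 4213^2 - 1118*126^2 = 17749369 - 17749368 = 1, so (x, y) = (4213, 126) solves the equation, and by the theorem it is the least positive solution.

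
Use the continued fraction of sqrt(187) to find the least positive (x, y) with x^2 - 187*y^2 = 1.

(x, y) = (1682, 123)

First expand sqrt(187) as a continued fraction. With x_i = (sqrt(187) + m_i)/d_i and (m_0, d_0) = (0, 1): a_0 = floor(sqrt(187)) = 13, since 13^2 = 169 <= 187 < 196 = 14^2.
Iterate m_{i+1} = d_i*a_i - m_i, d_{i+1} = (187 - m_{i+1}^2)/d_i, a_{i+1} = floor((a_0 + m_{i+1})/d_{i+1}):
  m_1 = 1*13 - 0 = 13, d_1 = (187 - 13^2)/1 = 18/1 = 18, a_1 = floor((13 + 13)/18) = 1.
  m_2 = 18*1 - 13 = 5, d_2 = (187 - 5^2)/18 = 162/18 = 9, a_2 = floor((13 + 5)/9) = 2.
  m_3 = 9*2 - 5 = 13, d_3 = (187 - 13^2)/9 = 18/9 = 2, a_3 = floor((13 + 13)/2) = 13.
  m_4 = 2*13 - 13 = 13, d_4 = (187 - 13^2)/2 = 18/2 = 9, a_4 = floor((13 + 13)/9) = 2.
  m_5 = 9*2 - 13 = 5, d_5 = (187 - 5^2)/9 = 162/9 = 18, a_5 = floor((13 + 5)/18) = 1.
  m_6 = 18*1 - 5 = 13, d_6 = (187 - 13^2)/18 = 18/18 = 1, a_6 = floor((13 + 13)/1) = 26.
  m_7 = 1*26 - 13 = 13, d_7 = (187 - 13^2)/1 = 18/1 = 18: (m_7, d_7) = (m_1, d_1) = (13, 18), so from here the quotients repeat a_1, ..., a_6; the period length is 6.
So sqrt(187) = [13; (1, 2, 13, 2, 1, 26)] with period length k = 6.
k is even, so the fundamental solution of x^2 - 187y^2 = 1 is (p_{k-1}, q_{k-1}) = (p_5, q_5); compute convergents through index 5.
Convergents (p_i = a_i*p_{i-1} + p_{i-2}, q_i = a_i*q_{i-1} + q_{i-2} with p_{-2}=0, p_{-1}=1, q_{-2}=1, q_{-1}=0):
  i=0: a_0=13, p_0 = 13*1 + 0 = 13, q_0 = 13*0 + 1 = 1.
  i=1: a_1=1, p_1 = 1*13 + 1 = 14, q_1 = 1*1 + 0 = 1.
  i=2: a_2=2, p_2 = 2*14 + 13 = 41, q_2 = 2*1 + 1 = 3.
  i=3: a_3=13, p_3 = 13*41 + 14 = 547, q_3 = 13*3 + 1 = 40.
  i=4: a_4=2, p_4 = 2*547 + 41 = 1135, q_4 = 2*40 + 3 = 83.
  i=5: a_5=1, p_5 = 1*1135 + 547 = 1682, q_5 = 1*83 + 40 = 123.
Check: 1682^2 - 187*123^2 = 2829124 - 2829123 = 1, so (x, y) = (1682, 123) solves the equation, and by the theorem it is the least positive solution.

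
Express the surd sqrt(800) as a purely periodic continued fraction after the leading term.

[28; (3, 1, 1, 13, 1, 1, 3, 56)]

Write x_i = (sqrt(800) + m_i)/d_i with (m_0, d_0) = (0, 1). a_0 = floor(sqrt(800)) = 28, since 28^2 = 784 <= 800 < 841 = 29^2.
Iterate m_{i+1} = d_i*a_i - m_i, d_{i+1} = (800 - m_{i+1}^2)/d_i, a_{i+1} = floor((a_0 + m_{i+1})/d_{i+1}):
  m_1 = 1*28 - 0 = 28, d_1 = (800 - 28^2)/1 = 16/1 = 16, a_1 = floor((28 + 28)/16) = 3.
  m_2 = 16*3 - 28 = 20, d_2 = (800 - 20^2)/16 = 400/16 = 25, a_2 = floor((28 + 20)/25) = 1.
  m_3 = 25*1 - 20 = 5, d_3 = (800 - 5^2)/25 = 775/25 = 31, a_3 = floor((28 + 5)/31) = 1.
  m_4 = 31*1 - 5 = 26, d_4 = (800 - 26^2)/31 = 124/31 = 4, a_4 = floor((28 + 26)/4) = 13.
  m_5 = 4*13 - 26 = 26, d_5 = (800 - 26^2)/4 = 124/4 = 31, a_5 = floor((28 + 26)/31) = 1.
  m_6 = 31*1 - 26 = 5, d_6 = (800 - 5^2)/31 = 775/31 = 25, a_6 = floor((28 + 5)/25) = 1.
  m_7 = 25*1 - 5 = 20, d_7 = (800 - 20^2)/25 = 400/25 = 16, a_7 = floor((28 + 20)/16) = 3.
  m_8 = 16*3 - 20 = 28, d_8 = (800 - 28^2)/16 = 16/16 = 1, a_8 = floor((28 + 28)/1) = 56.
  m_9 = 1*56 - 28 = 28, d_9 = (800 - 28^2)/1 = 16/1 = 16: (m_9, d_9) = (m_1, d_1) = (28, 16), so from here the quotients repeat a_1, ..., a_8; the period length is 8.
Hence the expansion of sqrt(800) is a_0 = 28 followed by the repeating block 3, 1, 1, 13, 1, 1, 3, 56 (period 8).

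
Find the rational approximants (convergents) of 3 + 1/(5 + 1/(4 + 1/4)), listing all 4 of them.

3/1, 16/5, 67/21, 284/89

Using the convergent recurrence p_i = a_i*p_{i-1} + p_{i-2}, q_i = a_i*q_{i-1} + q_{i-2} with p_{-2}=0, p_{-1}=1, q_{-2}=1, q_{-1}=0:
  i=0: a_0=3, p_0 = 3*1 + 0 = 3, q_0 = 3*0 + 1 = 1.
  i=1: a_1=5, p_1 = 5*3 + 1 = 16, q_1 = 5*1 + 0 = 5.
  i=2: a_2=4, p_2 = 4*16 + 3 = 67, q_2 = 4*5 + 1 = 21.
  i=3: a_3=4, p_3 = 4*67 + 16 = 284, q_3 = 4*21 + 5 = 89.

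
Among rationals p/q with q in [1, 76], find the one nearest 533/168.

Expand x = 533/168 as a continued fraction with the Euclidean algorithm:
  533 = 3*168 + 29, so a_0 = 3.
  168 = 5*29 + 23, so a_1 = 5.
  29 = 1*23 + 6, so a_2 = 1.
  23 = 3*6 + 5, so a_3 = 3.
  6 = 1*5 + 1, so a_4 = 1.
  5 = 5*1 + 0, so a_5 = 5.
so x = [3; 5, 1, 3, 1, 5].
Convergents (p_i = a_i*p_{i-1} + p_{i-2}, q_i = a_i*q_{i-1} + q_{i-2} with p_{-2}=0, p_{-1}=1, q_{-2}=1, q_{-1}=0), until the denominator exceeds 76:
  i=0: a_0=3, p_0 = 3*1 + 0 = 3, q_0 = 3*0 + 1 = 1.
  i=1: a_1=5, p_1 = 5*3 + 1 = 16, q_1 = 5*1 + 0 = 5.
  i=2: a_2=1, p_2 = 1*16 + 3 = 19, q_2 = 1*5 + 1 = 6.
  i=3: a_3=3, p_3 = 3*19 + 16 = 73, q_3 = 3*6 + 5 = 23.
  i=4: a_4=1, p_4 = 1*73 + 19 = 92, q_4 = 1*23 + 6 = 29.
  i=5: a_5=5, p_5 = 5*92 + 73 = 533, q_5 = 5*29 + 23 = 168.
q_5 = 168 > 76, so the last convergent with denominator <= 76 is p_4/q_4 = 92/29.
The closest fraction with denominator <= 76 is either p_4/q_4 or the intermediate fraction (k*p_4 + p_3)/(k*q_4 + q_3) with the largest k >= 1 whose denominator stays <= 76; these approach x as k grows, and every other convergent or intermediate fraction in range is farther away.
Largest k: floor((76 - q_3)/q_4) = floor((76 - 23)/29) = 1.
That gives (1*92 + 73)/(1*29 + 23) = 165/52.
Compare the errors: |x - 92/29| = |533*29 - 92*168|/(168*29) = 1/4872, and |x - 165/52| = |533*52 - 165*168|/(168*52) = 4/8736.
Cross-multiplying, 1*8736 = 8736 < 19488 = 4*4872, so 1/4872 is smaller: the convergent 92/29 is closer to x than 165/52.

92/29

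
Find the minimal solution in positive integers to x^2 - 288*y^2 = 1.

First expand sqrt(288) as a continued fraction. With x_i = (sqrt(288) + m_i)/d_i and (m_0, d_0) = (0, 1): a_0 = floor(sqrt(288)) = 16, since 16^2 = 256 <= 288 < 289 = 17^2.
Iterate m_{i+1} = d_i*a_i - m_i, d_{i+1} = (288 - m_{i+1}^2)/d_i, a_{i+1} = floor((a_0 + m_{i+1})/d_{i+1}):
  m_1 = 1*16 - 0 = 16, d_1 = (288 - 16^2)/1 = 32/1 = 32, a_1 = floor((16 + 16)/32) = 1.
  m_2 = 32*1 - 16 = 16, d_2 = (288 - 16^2)/32 = 32/32 = 1, a_2 = floor((16 + 16)/1) = 32.
  m_3 = 1*32 - 16 = 16, d_3 = (288 - 16^2)/1 = 32/1 = 32: (m_3, d_3) = (m_1, d_1) = (16, 32), so from here the quotients repeat a_1, a_2; the period length is 2.
So sqrt(288) = [16; (1, 32)] with period length k = 2.
k is even, so the fundamental solution of x^2 - 288y^2 = 1 is (p_{k-1}, q_{k-1}) = (p_1, q_1); compute convergents through index 1.
Convergents (p_i = a_i*p_{i-1} + p_{i-2}, q_i = a_i*q_{i-1} + q_{i-2} with p_{-2}=0, p_{-1}=1, q_{-2}=1, q_{-1}=0):
  i=0: a_0=16, p_0 = 16*1 + 0 = 16, q_0 = 16*0 + 1 = 1.
  i=1: a_1=1, p_1 = 1*16 + 1 = 17, q_1 = 1*1 + 0 = 1.
Check: 17^2 - 288*1^2 = 289 - 288 = 1, so (x, y) = (17, 1) solves the equation, and by the theorem it is the least positive solution.

(x, y) = (17, 1)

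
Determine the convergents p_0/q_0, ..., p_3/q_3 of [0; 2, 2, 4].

0/1, 1/2, 2/5, 9/22

Using the convergent recurrence p_i = a_i*p_{i-1} + p_{i-2}, q_i = a_i*q_{i-1} + q_{i-2} with p_{-2}=0, p_{-1}=1, q_{-2}=1, q_{-1}=0:
  i=0: a_0=0, p_0 = 0*1 + 0 = 0, q_0 = 0*0 + 1 = 1.
  i=1: a_1=2, p_1 = 2*0 + 1 = 1, q_1 = 2*1 + 0 = 2.
  i=2: a_2=2, p_2 = 2*1 + 0 = 2, q_2 = 2*2 + 1 = 5.
  i=3: a_3=4, p_3 = 4*2 + 1 = 9, q_3 = 4*5 + 2 = 22.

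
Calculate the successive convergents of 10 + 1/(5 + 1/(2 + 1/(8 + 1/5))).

Using the convergent recurrence p_i = a_i*p_{i-1} + p_{i-2}, q_i = a_i*q_{i-1} + q_{i-2} with p_{-2}=0, p_{-1}=1, q_{-2}=1, q_{-1}=0:
  i=0: a_0=10, p_0 = 10*1 + 0 = 10, q_0 = 10*0 + 1 = 1.
  i=1: a_1=5, p_1 = 5*10 + 1 = 51, q_1 = 5*1 + 0 = 5.
  i=2: a_2=2, p_2 = 2*51 + 10 = 112, q_2 = 2*5 + 1 = 11.
  i=3: a_3=8, p_3 = 8*112 + 51 = 947, q_3 = 8*11 + 5 = 93.
  i=4: a_4=5, p_4 = 5*947 + 112 = 4847, q_4 = 5*93 + 11 = 476.

10/1, 51/5, 112/11, 947/93, 4847/476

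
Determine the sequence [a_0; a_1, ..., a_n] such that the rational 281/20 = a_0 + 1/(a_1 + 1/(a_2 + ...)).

Run the Euclidean algorithm on 281 and 20; the successive quotients are the partial quotients a_0, a_1, ... (each step inverts the fractional part left over by the previous one):
  281 = 14*20 + 1, so a_0 = 14.
  20 = 20*1 + 0, so a_1 = 20.
The remainder reaches 0 after 2 divisions, so the expansion has 2 partial quotients, read off in order.

[14; 20]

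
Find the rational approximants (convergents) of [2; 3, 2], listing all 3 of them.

2/1, 7/3, 16/7

Using the convergent recurrence p_i = a_i*p_{i-1} + p_{i-2}, q_i = a_i*q_{i-1} + q_{i-2} with p_{-2}=0, p_{-1}=1, q_{-2}=1, q_{-1}=0:
  i=0: a_0=2, p_0 = 2*1 + 0 = 2, q_0 = 2*0 + 1 = 1.
  i=1: a_1=3, p_1 = 3*2 + 1 = 7, q_1 = 3*1 + 0 = 3.
  i=2: a_2=2, p_2 = 2*7 + 2 = 16, q_2 = 2*3 + 1 = 7.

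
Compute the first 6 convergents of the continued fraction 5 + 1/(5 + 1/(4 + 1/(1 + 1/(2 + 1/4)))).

Using the convergent recurrence p_i = a_i*p_{i-1} + p_{i-2}, q_i = a_i*q_{i-1} + q_{i-2} with p_{-2}=0, p_{-1}=1, q_{-2}=1, q_{-1}=0:
  i=0: a_0=5, p_0 = 5*1 + 0 = 5, q_0 = 5*0 + 1 = 1.
  i=1: a_1=5, p_1 = 5*5 + 1 = 26, q_1 = 5*1 + 0 = 5.
  i=2: a_2=4, p_2 = 4*26 + 5 = 109, q_2 = 4*5 + 1 = 21.
  i=3: a_3=1, p_3 = 1*109 + 26 = 135, q_3 = 1*21 + 5 = 26.
  i=4: a_4=2, p_4 = 2*135 + 109 = 379, q_4 = 2*26 + 21 = 73.
  i=5: a_5=4, p_5 = 4*379 + 135 = 1651, q_5 = 4*73 + 26 = 318.

5/1, 26/5, 109/21, 135/26, 379/73, 1651/318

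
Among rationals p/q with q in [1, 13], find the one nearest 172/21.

Expand x = 172/21 as a continued fraction with the Euclidean algorithm:
  172 = 8*21 + 4, so a_0 = 8.
  21 = 5*4 + 1, so a_1 = 5.
  4 = 4*1 + 0, so a_2 = 4.
so x = [8; 5, 4].
Convergents (p_i = a_i*p_{i-1} + p_{i-2}, q_i = a_i*q_{i-1} + q_{i-2} with p_{-2}=0, p_{-1}=1, q_{-2}=1, q_{-1}=0), until the denominator exceeds 13:
  i=0: a_0=8, p_0 = 8*1 + 0 = 8, q_0 = 8*0 + 1 = 1.
  i=1: a_1=5, p_1 = 5*8 + 1 = 41, q_1 = 5*1 + 0 = 5.
  i=2: a_2=4, p_2 = 4*41 + 8 = 172, q_2 = 4*5 + 1 = 21.
q_2 = 21 > 13, so the last convergent with denominator <= 13 is p_1/q_1 = 41/5.
The closest fraction with denominator <= 13 is either p_1/q_1 or the intermediate fraction (k*p_1 + p_0)/(k*q_1 + q_0) with the largest k >= 1 whose denominator stays <= 13; these approach x as k grows, and every other convergent or intermediate fraction in range is farther away.
Largest k: floor((13 - q_0)/q_1) = floor((13 - 1)/5) = 2.
That gives (2*41 + 8)/(2*5 + 1) = 90/11.
Compare the errors: |x - 41/5| = |172*5 - 41*21|/(21*5) = 1/105, and |x - 90/11| = |172*11 - 90*21|/(21*11) = 2/231.
Cross-multiplying, 2*105 = 210 < 231 = 1*231, so 2/231 is smaller: the intermediate fraction 90/11 is closer to x than 41/5.

90/11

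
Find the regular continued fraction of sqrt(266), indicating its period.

[16; (3, 4, 3, 32)]

Write x_i = (sqrt(266) + m_i)/d_i with (m_0, d_0) = (0, 1). a_0 = floor(sqrt(266)) = 16, since 16^2 = 256 <= 266 < 289 = 17^2.
Iterate m_{i+1} = d_i*a_i - m_i, d_{i+1} = (266 - m_{i+1}^2)/d_i, a_{i+1} = floor((a_0 + m_{i+1})/d_{i+1}):
  m_1 = 1*16 - 0 = 16, d_1 = (266 - 16^2)/1 = 10/1 = 10, a_1 = floor((16 + 16)/10) = 3.
  m_2 = 10*3 - 16 = 14, d_2 = (266 - 14^2)/10 = 70/10 = 7, a_2 = floor((16 + 14)/7) = 4.
  m_3 = 7*4 - 14 = 14, d_3 = (266 - 14^2)/7 = 70/7 = 10, a_3 = floor((16 + 14)/10) = 3.
  m_4 = 10*3 - 14 = 16, d_4 = (266 - 16^2)/10 = 10/10 = 1, a_4 = floor((16 + 16)/1) = 32.
  m_5 = 1*32 - 16 = 16, d_5 = (266 - 16^2)/1 = 10/1 = 10: (m_5, d_5) = (m_1, d_1) = (16, 10), so from here the quotients repeat a_1, ..., a_4; the period length is 4.
Hence the expansion of sqrt(266) is a_0 = 16 followed by the repeating block 3, 4, 3, 32 (period 4).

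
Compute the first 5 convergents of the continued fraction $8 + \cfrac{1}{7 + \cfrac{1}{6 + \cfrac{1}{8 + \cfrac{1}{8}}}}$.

8/1, 57/7, 350/43, 2857/351, 23206/2851

Using the convergent recurrence p_i = a_i*p_{i-1} + p_{i-2}, q_i = a_i*q_{i-1} + q_{i-2} with p_{-2}=0, p_{-1}=1, q_{-2}=1, q_{-1}=0:
  i=0: a_0=8, p_0 = 8*1 + 0 = 8, q_0 = 8*0 + 1 = 1.
  i=1: a_1=7, p_1 = 7*8 + 1 = 57, q_1 = 7*1 + 0 = 7.
  i=2: a_2=6, p_2 = 6*57 + 8 = 350, q_2 = 6*7 + 1 = 43.
  i=3: a_3=8, p_3 = 8*350 + 57 = 2857, q_3 = 8*43 + 7 = 351.
  i=4: a_4=8, p_4 = 8*2857 + 350 = 23206, q_4 = 8*351 + 43 = 2851.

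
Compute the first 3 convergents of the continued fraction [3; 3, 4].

Using the convergent recurrence p_i = a_i*p_{i-1} + p_{i-2}, q_i = a_i*q_{i-1} + q_{i-2} with p_{-2}=0, p_{-1}=1, q_{-2}=1, q_{-1}=0:
  i=0: a_0=3, p_0 = 3*1 + 0 = 3, q_0 = 3*0 + 1 = 1.
  i=1: a_1=3, p_1 = 3*3 + 1 = 10, q_1 = 3*1 + 0 = 3.
  i=2: a_2=4, p_2 = 4*10 + 3 = 43, q_2 = 4*3 + 1 = 13.

3/1, 10/3, 43/13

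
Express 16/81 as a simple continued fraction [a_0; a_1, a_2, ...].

[0; 5, 16]

Run the Euclidean algorithm on 16 and 81; the successive quotients are the partial quotients a_0, a_1, ... (each step inverts the fractional part left over by the previous one):
  16 = 0*81 + 16, so a_0 = 0.
  81 = 5*16 + 1, so a_1 = 5.
  16 = 16*1 + 0, so a_2 = 16.
The remainder reaches 0 after 3 divisions, so the expansion has 3 partial quotients, read off in order.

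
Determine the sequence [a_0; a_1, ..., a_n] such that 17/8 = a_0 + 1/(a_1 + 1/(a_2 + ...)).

[2; 8]

Run the Euclidean algorithm on 17 and 8; the successive quotients are the partial quotients a_0, a_1, ... (each step inverts the fractional part left over by the previous one):
  17 = 2*8 + 1, so a_0 = 2.
  8 = 8*1 + 0, so a_1 = 8.
The remainder reaches 0 after 2 divisions, so the expansion has 2 partial quotients, read off in order.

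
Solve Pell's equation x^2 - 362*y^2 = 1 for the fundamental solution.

(x, y) = (723, 38)

First expand sqrt(362) as a continued fraction. With x_i = (sqrt(362) + m_i)/d_i and (m_0, d_0) = (0, 1): a_0 = floor(sqrt(362)) = 19, since 19^2 = 361 <= 362 < 400 = 20^2.
Iterate m_{i+1} = d_i*a_i - m_i, d_{i+1} = (362 - m_{i+1}^2)/d_i, a_{i+1} = floor((a_0 + m_{i+1})/d_{i+1}):
  m_1 = 1*19 - 0 = 19, d_1 = (362 - 19^2)/1 = 1/1 = 1, a_1 = floor((19 + 19)/1) = 38.
  m_2 = 1*38 - 19 = 19, d_2 = (362 - 19^2)/1 = 1/1 = 1: (m_2, d_2) = (m_1, d_1) = (19, 1), so from here the quotient a_1 repeats; the period length is 1.
So sqrt(362) = [19; (38)] with period length k = 1.
k is odd, so (p_{k-1}, q_{k-1}) only solves x^2 - 362y^2 = -1 and the fundamental solution of x^2 - 362y^2 = 1 is (p_{2k-1}, q_{2k-1}) = (p_1, q_1); compute convergents through index 1, running through the period twice.
Convergents (p_i = a_i*p_{i-1} + p_{i-2}, q_i = a_i*q_{i-1} + q_{i-2} with p_{-2}=0, p_{-1}=1, q_{-2}=1, q_{-1}=0):
  i=0: a_0=19, p_0 = 19*1 + 0 = 19, q_0 = 19*0 + 1 = 1.
  i=1: a_1=38, p_1 = 38*19 + 1 = 723, q_1 = 38*1 + 0 = 38.
Indeed p_0^2 - 362*q_0^2 = 361 - 362 = -1, not +1.
Check: 723^2 - 362*38^2 = 522729 - 522728 = 1, so (x, y) = (723, 38) solves the equation, and by the theorem it is the least positive solution.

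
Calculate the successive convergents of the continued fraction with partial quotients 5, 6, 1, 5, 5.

5/1, 31/6, 36/7, 211/41, 1091/212

Using the convergent recurrence p_i = a_i*p_{i-1} + p_{i-2}, q_i = a_i*q_{i-1} + q_{i-2} with p_{-2}=0, p_{-1}=1, q_{-2}=1, q_{-1}=0:
  i=0: a_0=5, p_0 = 5*1 + 0 = 5, q_0 = 5*0 + 1 = 1.
  i=1: a_1=6, p_1 = 6*5 + 1 = 31, q_1 = 6*1 + 0 = 6.
  i=2: a_2=1, p_2 = 1*31 + 5 = 36, q_2 = 1*6 + 1 = 7.
  i=3: a_3=5, p_3 = 5*36 + 31 = 211, q_3 = 5*7 + 6 = 41.
  i=4: a_4=5, p_4 = 5*211 + 36 = 1091, q_4 = 5*41 + 7 = 212.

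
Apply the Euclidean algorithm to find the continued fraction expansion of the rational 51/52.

Run the Euclidean algorithm on 51 and 52; the successive quotients are the partial quotients a_0, a_1, ... (each step inverts the fractional part left over by the previous one):
  51 = 0*52 + 51, so a_0 = 0.
  52 = 1*51 + 1, so a_1 = 1.
  51 = 51*1 + 0, so a_2 = 51.
The remainder reaches 0 after 3 divisions, so the expansion has 3 partial quotients, read off in order.

[0; 1, 51]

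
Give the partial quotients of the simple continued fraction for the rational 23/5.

Run the Euclidean algorithm on 23 and 5; the successive quotients are the partial quotients a_0, a_1, ... (each step inverts the fractional part left over by the previous one):
  23 = 4*5 + 3, so a_0 = 4.
  5 = 1*3 + 2, so a_1 = 1.
  3 = 1*2 + 1, so a_2 = 1.
  2 = 2*1 + 0, so a_3 = 2.
The remainder reaches 0 after 4 divisions, so the expansion has 4 partial quotients, read off in order.

[4; 1, 1, 2]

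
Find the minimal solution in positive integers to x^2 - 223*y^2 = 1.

(x, y) = (224, 15)

First expand sqrt(223) as a continued fraction. With x_i = (sqrt(223) + m_i)/d_i and (m_0, d_0) = (0, 1): a_0 = floor(sqrt(223)) = 14, since 14^2 = 196 <= 223 < 225 = 15^2.
Iterate m_{i+1} = d_i*a_i - m_i, d_{i+1} = (223 - m_{i+1}^2)/d_i, a_{i+1} = floor((a_0 + m_{i+1})/d_{i+1}):
  m_1 = 1*14 - 0 = 14, d_1 = (223 - 14^2)/1 = 27/1 = 27, a_1 = floor((14 + 14)/27) = 1.
  m_2 = 27*1 - 14 = 13, d_2 = (223 - 13^2)/27 = 54/27 = 2, a_2 = floor((14 + 13)/2) = 13.
  m_3 = 2*13 - 13 = 13, d_3 = (223 - 13^2)/2 = 54/2 = 27, a_3 = floor((14 + 13)/27) = 1.
  m_4 = 27*1 - 13 = 14, d_4 = (223 - 14^2)/27 = 27/27 = 1, a_4 = floor((14 + 14)/1) = 28.
  m_5 = 1*28 - 14 = 14, d_5 = (223 - 14^2)/1 = 27/1 = 27: (m_5, d_5) = (m_1, d_1) = (14, 27), so from here the quotients repeat a_1, ..., a_4; the period length is 4.
So sqrt(223) = [14; (1, 13, 1, 28)] with period length k = 4.
k is even, so the fundamental solution of x^2 - 223y^2 = 1 is (p_{k-1}, q_{k-1}) = (p_3, q_3); compute convergents through index 3.
Convergents (p_i = a_i*p_{i-1} + p_{i-2}, q_i = a_i*q_{i-1} + q_{i-2} with p_{-2}=0, p_{-1}=1, q_{-2}=1, q_{-1}=0):
  i=0: a_0=14, p_0 = 14*1 + 0 = 14, q_0 = 14*0 + 1 = 1.
  i=1: a_1=1, p_1 = 1*14 + 1 = 15, q_1 = 1*1 + 0 = 1.
  i=2: a_2=13, p_2 = 13*15 + 14 = 209, q_2 = 13*1 + 1 = 14.
  i=3: a_3=1, p_3 = 1*209 + 15 = 224, q_3 = 1*14 + 1 = 15.
Check: 224^2 - 223*15^2 = 50176 - 50175 = 1, so (x, y) = (224, 15) solves the equation, and by the theorem it is the least positive solution.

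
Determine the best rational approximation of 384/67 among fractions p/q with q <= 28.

149/26

Expand x = 384/67 as a continued fraction with the Euclidean algorithm:
  384 = 5*67 + 49, so a_0 = 5.
  67 = 1*49 + 18, so a_1 = 1.
  49 = 2*18 + 13, so a_2 = 2.
  18 = 1*13 + 5, so a_3 = 1.
  13 = 2*5 + 3, so a_4 = 2.
  5 = 1*3 + 2, so a_5 = 1.
  3 = 1*2 + 1, so a_6 = 1.
  2 = 2*1 + 0, so a_7 = 2.
so x = [5; 1, 2, 1, 2, 1, 1, 2].
Convergents (p_i = a_i*p_{i-1} + p_{i-2}, q_i = a_i*q_{i-1} + q_{i-2} with p_{-2}=0, p_{-1}=1, q_{-2}=1, q_{-1}=0), until the denominator exceeds 28:
  i=0: a_0=5, p_0 = 5*1 + 0 = 5, q_0 = 5*0 + 1 = 1.
  i=1: a_1=1, p_1 = 1*5 + 1 = 6, q_1 = 1*1 + 0 = 1.
  i=2: a_2=2, p_2 = 2*6 + 5 = 17, q_2 = 2*1 + 1 = 3.
  i=3: a_3=1, p_3 = 1*17 + 6 = 23, q_3 = 1*3 + 1 = 4.
  i=4: a_4=2, p_4 = 2*23 + 17 = 63, q_4 = 2*4 + 3 = 11.
  i=5: a_5=1, p_5 = 1*63 + 23 = 86, q_5 = 1*11 + 4 = 15.
  i=6: a_6=1, p_6 = 1*86 + 63 = 149, q_6 = 1*15 + 11 = 26.
  i=7: a_7=2, p_7 = 2*149 + 86 = 384, q_7 = 2*26 + 15 = 67.
q_7 = 67 > 28, so the last convergent with denominator <= 28 is p_6/q_6 = 149/26.
The closest fraction with denominator <= 28 is either p_6/q_6 or the intermediate fraction (k*p_6 + p_5)/(k*q_6 + q_5) with the largest k >= 1 whose denominator stays <= 28; these approach x as k grows, and every other convergent or intermediate fraction in range is farther away.
Largest k: floor((28 - q_5)/q_6) = floor((28 - 15)/26) = 0.
Since k = 0, no intermediate fraction beyond p_6/q_6 has denominator <= 28, so the convergent 149/26 is the closest (its error is |384*26 - 149*67|/(67*26) = 1/1742).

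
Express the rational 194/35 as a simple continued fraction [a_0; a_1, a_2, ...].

[5; 1, 1, 5, 3]

Run the Euclidean algorithm on 194 and 35; the successive quotients are the partial quotients a_0, a_1, ... (each step inverts the fractional part left over by the previous one):
  194 = 5*35 + 19, so a_0 = 5.
  35 = 1*19 + 16, so a_1 = 1.
  19 = 1*16 + 3, so a_2 = 1.
  16 = 5*3 + 1, so a_3 = 5.
  3 = 3*1 + 0, so a_4 = 3.
The remainder reaches 0 after 5 divisions, so the expansion has 5 partial quotients, read off in order.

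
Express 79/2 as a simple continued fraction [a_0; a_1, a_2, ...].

Run the Euclidean algorithm on 79 and 2; the successive quotients are the partial quotients a_0, a_1, ... (each step inverts the fractional part left over by the previous one):
  79 = 39*2 + 1, so a_0 = 39.
  2 = 2*1 + 0, so a_1 = 2.
The remainder reaches 0 after 2 divisions, so the expansion has 2 partial quotients, read off in order.

[39; 2]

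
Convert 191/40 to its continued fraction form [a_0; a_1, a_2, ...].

[4; 1, 3, 2, 4]

Run the Euclidean algorithm on 191 and 40; the successive quotients are the partial quotients a_0, a_1, ... (each step inverts the fractional part left over by the previous one):
  191 = 4*40 + 31, so a_0 = 4.
  40 = 1*31 + 9, so a_1 = 1.
  31 = 3*9 + 4, so a_2 = 3.
  9 = 2*4 + 1, so a_3 = 2.
  4 = 4*1 + 0, so a_4 = 4.
The remainder reaches 0 after 5 divisions, so the expansion has 5 partial quotients, read off in order.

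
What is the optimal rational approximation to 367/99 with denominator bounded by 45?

Expand x = 367/99 as a continued fraction with the Euclidean algorithm:
  367 = 3*99 + 70, so a_0 = 3.
  99 = 1*70 + 29, so a_1 = 1.
  70 = 2*29 + 12, so a_2 = 2.
  29 = 2*12 + 5, so a_3 = 2.
  12 = 2*5 + 2, so a_4 = 2.
  5 = 2*2 + 1, so a_5 = 2.
  2 = 2*1 + 0, so a_6 = 2.
so x = [3; 1, 2, 2, 2, 2, 2].
Convergents (p_i = a_i*p_{i-1} + p_{i-2}, q_i = a_i*q_{i-1} + q_{i-2} with p_{-2}=0, p_{-1}=1, q_{-2}=1, q_{-1}=0), until the denominator exceeds 45:
  i=0: a_0=3, p_0 = 3*1 + 0 = 3, q_0 = 3*0 + 1 = 1.
  i=1: a_1=1, p_1 = 1*3 + 1 = 4, q_1 = 1*1 + 0 = 1.
  i=2: a_2=2, p_2 = 2*4 + 3 = 11, q_2 = 2*1 + 1 = 3.
  i=3: a_3=2, p_3 = 2*11 + 4 = 26, q_3 = 2*3 + 1 = 7.
  i=4: a_4=2, p_4 = 2*26 + 11 = 63, q_4 = 2*7 + 3 = 17.
  i=5: a_5=2, p_5 = 2*63 + 26 = 152, q_5 = 2*17 + 7 = 41.
  i=6: a_6=2, p_6 = 2*152 + 63 = 367, q_6 = 2*41 + 17 = 99.
q_6 = 99 > 45, so the last convergent with denominator <= 45 is p_5/q_5 = 152/41.
The closest fraction with denominator <= 45 is either p_5/q_5 or the intermediate fraction (k*p_5 + p_4)/(k*q_5 + q_4) with the largest k >= 1 whose denominator stays <= 45; these approach x as k grows, and every other convergent or intermediate fraction in range is farther away.
Largest k: floor((45 - q_4)/q_5) = floor((45 - 17)/41) = 0.
Since k = 0, no intermediate fraction beyond p_5/q_5 has denominator <= 45, so the convergent 152/41 is the closest (its error is |367*41 - 152*99|/(99*41) = 1/4059).

152/41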